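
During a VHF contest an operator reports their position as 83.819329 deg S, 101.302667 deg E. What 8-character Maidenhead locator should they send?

Offset from 180°W / 90°S: lon 281.30267°, lat 6.18067°.
Field: lon ⌊281.30267/20⌋ = 14 → O; lat ⌊6.18067/10⌋ = 0 → A.
Square: lon ⌊1.30267/2⌋ = 0; lat ⌊6.18067/1⌋ = 6.
Subsquare: lon ⌊1.30267/0.0833333⌋ = 15 → p; lat ⌊0.18067/0.0416667⌋ = 4 → e.
Extended square: lon ⌊0.05267/0.00833333⌋ = 6; lat ⌊0.01400/0.00416667⌋ = 3.

OA06pe63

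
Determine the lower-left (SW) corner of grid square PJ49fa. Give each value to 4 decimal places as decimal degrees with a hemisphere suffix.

9.0000° N, 128.4167° E

Field P=15, J=9: +15·20° lon, +9·10° lat → SW at lon 120°, lat 0°.
Square 4, 9: +4·2° lon, +9·1° lat → SW at lon 128°, lat 9°.
Subsquare f=5, a=0: +5·0.0833333° lon, +0·0.0416667° lat → SW at lon 128.417°, lat 9°.
latitude 9.0000° N, longitude 128.4167° E.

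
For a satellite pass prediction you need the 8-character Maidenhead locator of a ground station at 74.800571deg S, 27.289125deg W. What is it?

Offset from 180°W / 90°S: lon 152.71087°, lat 15.19943°.
Field: 152.71087/20 → 7 → H, 15.19943/10 → 1 → B; chars HB.
Square: 12.71087/2 → 6, 5.19943/1 → 5; chars 65.
Subsquare: 0.71087/0.0833333 → 8 → i, 0.19943/0.0416667 → 4 → e; chars ie.
Extended square: 0.04421/0.00833333 → 5, 0.03276/0.00416667 → 7; chars 57.

HB65ie57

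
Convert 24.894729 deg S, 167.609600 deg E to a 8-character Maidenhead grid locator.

RG35tc35

Offset from 180°W / 90°S: lon 347.60960°, lat 65.10527°.
Field: 347.60960/20 → 17 → R, 65.10527/10 → 6 → G; chars RG.
Square: 7.60960/2 → 3, 5.10527/1 → 5; chars 35.
Subsquare: 1.60960/0.0833333 → 19 → t, 0.10527/0.0416667 → 2 → c; chars tc.
Extended square: 0.02627/0.00833333 → 3, 0.02194/0.00416667 → 5; chars 35.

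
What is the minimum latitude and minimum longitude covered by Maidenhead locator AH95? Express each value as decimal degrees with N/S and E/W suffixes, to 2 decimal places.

15.00° S, 162.00° W

Field A=0, H=7: +0·20° lon, +7·10° lat → SW at lon -180°, lat -20°.
Square 9, 5: +9·2° lon, +5·1° lat → SW at lon -162°, lat -15°.
latitude 15.00° S, longitude 162.00° W.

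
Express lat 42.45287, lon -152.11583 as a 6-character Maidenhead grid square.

Add 180° to longitude and 90° to latitude: 27.8842, 132.4529.
Field: 27.8842/20 → 1 → B, 132.4529/10 → 13 → N; chars BN.
Square: 7.8842/2 → 3, 2.4529/1 → 2; chars 32.
Subsquare: 1.8842/0.0833333 → 22 → w, 0.4529/0.0416667 → 10 → k; chars wk.

BN32wk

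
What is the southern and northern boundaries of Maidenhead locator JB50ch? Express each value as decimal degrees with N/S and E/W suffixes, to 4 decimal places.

79.7083° S, 79.6667° S

Field J=9, B=1: +9·20° lon, +1·10° lat → SW at lon 0°, lat -80°.
Square 5, 0: +5·2° lon, +0·1° lat → SW at lon 10°, lat -80°.
Subsquare c=2, h=7: +2·0.0833333° lon, +7·0.0416667° lat → SW at lon 10.1667°, lat -79.7083°.
Cell spans 0.0833333° lon × 0.0416667° lat.
south 79.7083° S, north 79.6667° S.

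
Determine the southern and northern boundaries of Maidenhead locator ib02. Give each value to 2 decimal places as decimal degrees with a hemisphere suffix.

78.00° S, 77.00° S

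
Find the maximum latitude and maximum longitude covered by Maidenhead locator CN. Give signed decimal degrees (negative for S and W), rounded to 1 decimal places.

Field C=2, N=13: +2·20° lon, +13·10° lat → SW at lon -140°, lat 40°.
Cell spans 20° lon × 10° lat. NE corner is SW corner plus one full cell.
latitude 50.0, longitude -120.0.

50.0, -120.0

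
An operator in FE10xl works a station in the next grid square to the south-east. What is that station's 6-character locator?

Longitude subsquare x = 23; +1 → 24, wraps to 0 = a, carry into square.
Longitude square 1; +1 → 2.
Latitude subsquare l = 11; −1 → 10 = k.

FE20ak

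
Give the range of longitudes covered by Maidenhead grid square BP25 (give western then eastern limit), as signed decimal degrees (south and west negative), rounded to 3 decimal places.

-156.000, -154.000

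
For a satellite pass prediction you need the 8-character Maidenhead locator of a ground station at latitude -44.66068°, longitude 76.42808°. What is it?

ME85fi11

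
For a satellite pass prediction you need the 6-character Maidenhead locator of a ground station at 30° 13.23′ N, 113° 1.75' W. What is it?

Add 180° to longitude and 90° to latitude: 66.9708, 120.2205.
Field: 66.9708/20 → 3 → D, 120.2205/10 → 12 → M; chars DM.
Square: 6.9708/2 → 3, 0.2205/1 → 0; chars 30.
Subsquare: 0.9708/0.0833333 → 11 → l, 0.2205/0.0416667 → 5 → f; chars lf.

DM30lf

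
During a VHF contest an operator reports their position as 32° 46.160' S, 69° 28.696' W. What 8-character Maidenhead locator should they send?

FF57gf25

Add 180° to longitude and 90° to latitude: 110.52173, 57.23067.
Field: 110.52173/20 → 5 → F, 57.23067/10 → 5 → F; chars FF.
Square: 10.52173/2 → 5, 7.23067/1 → 7; chars 57.
Subsquare: 0.52173/0.0833333 → 6 → g, 0.23067/0.0416667 → 5 → f; chars gf.
Extended square: 0.02173/0.00833333 → 2, 0.02233/0.00416667 → 5; chars 25.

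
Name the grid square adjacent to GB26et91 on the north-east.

GB26ft02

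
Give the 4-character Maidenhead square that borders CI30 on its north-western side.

CI21

Longitude square 3; −1 → 2.
Latitude square 0; +1 → 1.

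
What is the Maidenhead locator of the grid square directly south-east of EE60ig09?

EE60ig18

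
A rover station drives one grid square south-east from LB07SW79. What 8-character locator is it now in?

Longitude extended square 7; +1 → 8.
Latitude extended square 9; −1 → 8.

LB07sw88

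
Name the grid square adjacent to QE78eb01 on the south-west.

Longitude extended square 0; −1 → -1, wraps to 9, carry into subsquare.
Longitude subsquare e = 4; −1 → 3 = d.
Latitude extended square 1; −1 → 0.

QE78db90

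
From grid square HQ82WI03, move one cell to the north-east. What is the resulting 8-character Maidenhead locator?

HQ82wi14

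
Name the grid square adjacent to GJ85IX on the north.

GJ86ia

Latitude subsquare x = 23; +1 → 24, wraps to 0 = a, carry into square.
Latitude square 5; +1 → 6.
The longitude characters are unchanged.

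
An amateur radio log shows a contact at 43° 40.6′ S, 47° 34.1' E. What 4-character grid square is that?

LE36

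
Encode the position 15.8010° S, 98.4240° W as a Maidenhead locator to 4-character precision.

EH04

Offset from 180°W / 90°S: lon 81.58°, lat 74.20°.
Field (20°×10°, letters A–R): lon ⌊81.58/20⌋ = 4 → E; lat ⌊74.20/10⌋ = 7 → H.
Square (2°×1°, digits 0–9): lon ⌊1.58/2⌋ = 0; lat ⌊4.20/1⌋ = 4.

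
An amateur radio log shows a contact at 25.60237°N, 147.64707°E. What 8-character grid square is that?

Shift to the Maidenhead origin (180°W, 90°S): lon 327.64707, lat 115.60237.
Field: lon ⌊327.64707/20⌋ = 16 → Q; lat ⌊115.60237/10⌋ = 11 → L.
Square: lon ⌊7.64707/2⌋ = 3; lat ⌊5.60237/1⌋ = 5.
Subsquare: lon ⌊1.64707/0.0833333⌋ = 19 → t; lat ⌊0.60237/0.0416667⌋ = 14 → o.
Extended square: lon ⌊0.06374/0.00833333⌋ = 7; lat ⌊0.01904/0.00416667⌋ = 4.

QL35to74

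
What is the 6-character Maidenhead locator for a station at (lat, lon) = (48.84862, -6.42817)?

Offset from 180°W / 90°S: lon 173.5718°, lat 138.8486°.
Field (20°×10°, letters A–R): 173.5718/20 → 8 → I, 138.8486/10 → 13 → N; chars IN.
Square (2°×1°, digits 0–9): 13.5718/2 → 6, 8.8486/1 → 8; chars 68.
Subsquare (5′×2.5′, letters a–x): 1.5718/0.0833333 → 18 → s, 0.8486/0.0416667 → 20 → u; chars su.

IN68su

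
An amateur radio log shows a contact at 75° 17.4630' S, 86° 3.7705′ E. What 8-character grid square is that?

Shift to the Maidenhead origin (180°W, 90°S): lon 266.06284, lat 14.70895.
Field: 266.06284/20 → 13 → N, 14.70895/10 → 1 → B; chars NB.
Square: 6.06284/2 → 3, 4.70895/1 → 4; chars 34.
Subsquare: 0.06284/0.0833333 → 0 → a, 0.70895/0.0416667 → 17 → r; chars ar.
Extended square: 0.06284/0.00833333 → 7, 0.00062/0.00416667 → 0; chars 70.

NB34ar70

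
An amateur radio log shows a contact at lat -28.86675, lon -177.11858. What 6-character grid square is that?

AG11kd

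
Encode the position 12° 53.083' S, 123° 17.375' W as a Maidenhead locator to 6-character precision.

Shift to the Maidenhead origin (180°W, 90°S): lon 56.7104, lat 77.1153.
Field: 56.7104/20 → 2 → C, 77.1153/10 → 7 → H; chars CH.
Square: 16.7104/2 → 8, 7.1153/1 → 7; chars 87.
Subsquare: 0.7104/0.0833333 → 8 → i, 0.1153/0.0416667 → 2 → c; chars ic.

CH87ic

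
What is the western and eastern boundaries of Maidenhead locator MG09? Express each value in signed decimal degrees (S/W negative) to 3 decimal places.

60.000, 62.000

Field M=12, G=6: +12·20° lon, +6·10° lat → SW at lon 60°, lat -30°.
Square 0, 9: +0·2° lon, +9·1° lat → SW at lon 60°, lat -21°.
Cell spans 2° lon × 1° lat.
west 60.000, east 62.000.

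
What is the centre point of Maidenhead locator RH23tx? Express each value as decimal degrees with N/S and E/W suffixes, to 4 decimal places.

Field R=17, H=7: +17·20° lon, +7·10° lat → SW at lon 160°, lat -20°.
Square 2, 3: +2·2° lon, +3·1° lat → SW at lon 164°, lat -17°.
Subsquare t=19, x=23: +19·0.0833333° lon, +23·0.0416667° lat → SW at lon 165.583°, lat -16.0417°.
Cell spans 0.0833333° lon × 0.0416667° lat. Centre is SW corner plus half of each.
latitude 16.0208° S, longitude 165.6250° E.

16.0208° S, 165.6250° E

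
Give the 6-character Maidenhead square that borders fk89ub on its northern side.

FK89uc

Latitude subsquare b = 1; +1 → 2 = c.
The longitude characters are unchanged.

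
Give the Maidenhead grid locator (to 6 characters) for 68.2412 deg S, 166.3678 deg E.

RC31es

Shift to the Maidenhead origin (180°W, 90°S): lon 346.3678, lat 21.7588.
Field (20°×10°, letters A–R): lon ⌊346.3678/20⌋ = 17 → R; lat ⌊21.7588/10⌋ = 2 → C.
Square (2°×1°, digits 0–9): lon ⌊6.3678/2⌋ = 3; lat ⌊1.7588/1⌋ = 1.
Subsquare (5′×2.5′, letters a–x): lon ⌊0.3678/0.0833333⌋ = 4 → e; lat ⌊0.7588/0.0416667⌋ = 18 → s.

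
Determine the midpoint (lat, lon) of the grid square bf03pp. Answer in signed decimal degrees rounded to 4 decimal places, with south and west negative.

Field B=1, F=5: +1·20° lon, +5·10° lat → SW at lon -160°, lat -40°.
Square 0, 3: +0·2° lon, +3·1° lat → SW at lon -160°, lat -37°.
Subsquare p=15, p=15: +15·0.0833333° lon, +15·0.0416667° lat → SW at lon -158.75°, lat -36.375°.
Cell spans 0.0833333° lon × 0.0416667° lat. Centre is SW corner plus half of each.
latitude -36.3542, longitude -158.7083.

-36.3542, -158.7083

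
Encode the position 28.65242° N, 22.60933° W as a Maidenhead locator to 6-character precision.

HL88qp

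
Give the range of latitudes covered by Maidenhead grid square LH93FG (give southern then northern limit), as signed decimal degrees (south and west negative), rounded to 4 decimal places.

Field L=11, H=7: +11·20° lon, +7·10° lat → SW at lon 40°, lat -20°.
Square 9, 3: +9·2° lon, +3·1° lat → SW at lon 58°, lat -17°.
Subsquare f=5, g=6: +5·0.0833333° lon, +6·0.0416667° lat → SW at lon 58.4167°, lat -16.75°.
Cell spans 0.0833333° lon × 0.0416667° lat.
south -16.7500, north -16.7083.

-16.7500, -16.7083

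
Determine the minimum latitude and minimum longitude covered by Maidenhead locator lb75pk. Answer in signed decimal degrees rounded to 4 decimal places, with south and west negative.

Field L=11, B=1: +11·20° lon, +1·10° lat → SW at lon 40°, lat -80°.
Square 7, 5: +7·2° lon, +5·1° lat → SW at lon 54°, lat -75°.
Subsquare p=15, k=10: +15·0.0833333° lon, +10·0.0416667° lat → SW at lon 55.25°, lat -74.5833°.
latitude -74.5833, longitude 55.2500.

-74.5833, 55.2500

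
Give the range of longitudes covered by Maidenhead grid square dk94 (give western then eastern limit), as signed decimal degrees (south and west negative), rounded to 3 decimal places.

-102.000, -100.000

Field D=3, K=10: +3·20° lon, +10·10° lat → SW at lon -120°, lat 10°.
Square 9, 4: +9·2° lon, +4·1° lat → SW at lon -102°, lat 14°.
Cell spans 2° lon × 1° lat.
west -102.000, east -100.000.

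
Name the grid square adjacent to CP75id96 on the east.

CP75jd06

Longitude extended square 9; +1 → 10, wraps to 0, carry into subsquare.
Longitude subsquare i = 8; +1 → 9 = j.
The latitude characters are unchanged.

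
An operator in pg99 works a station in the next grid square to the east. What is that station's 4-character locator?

QG09

Longitude square 9; +1 → 10, wraps to 0, carry into field.
Longitude field P = 15; +1 → 16 = Q.
The latitude characters are unchanged.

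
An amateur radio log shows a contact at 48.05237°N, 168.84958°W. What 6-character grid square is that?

AN58nb

Add 180° to longitude and 90° to latitude: 11.1504, 138.0524.
Field: 11.1504/20 → 0 → A, 138.0524/10 → 13 → N; chars AN.
Square: 11.1504/2 → 5, 8.0524/1 → 8; chars 58.
Subsquare: 1.1504/0.0833333 → 13 → n, 0.0524/0.0416667 → 1 → b; chars nb.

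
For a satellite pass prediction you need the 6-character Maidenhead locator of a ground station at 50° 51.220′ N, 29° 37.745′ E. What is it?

Add 180° to longitude and 90° to latitude: 209.6291, 140.8537.
Field (20°×10°, letters A–R): 209.6291/20 → 10 → K, 140.8537/10 → 14 → O; chars KO.
Square (2°×1°, digits 0–9): 9.6291/2 → 4, 0.8537/1 → 0; chars 40.
Subsquare (5′×2.5′, letters a–x): 1.6291/0.0833333 → 19 → t, 0.8537/0.0416667 → 20 → u; chars tu.

KO40tu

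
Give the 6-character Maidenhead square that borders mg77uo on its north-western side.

MG77tp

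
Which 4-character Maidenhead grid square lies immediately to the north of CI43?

Latitude square 3; +1 → 4.
The longitude characters are unchanged.

CI44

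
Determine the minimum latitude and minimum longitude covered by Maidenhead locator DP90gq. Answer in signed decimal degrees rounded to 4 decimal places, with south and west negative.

60.6667, -101.5000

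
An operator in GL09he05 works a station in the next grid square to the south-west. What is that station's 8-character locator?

Longitude extended square 0; −1 → -1, wraps to 9, carry into subsquare.
Longitude subsquare h = 7; −1 → 6 = g.
Latitude extended square 5; −1 → 4.

GL09ge94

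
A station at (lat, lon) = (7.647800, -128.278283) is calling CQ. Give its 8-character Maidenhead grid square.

CJ57up65

Add 180° to longitude and 90° to latitude: 51.72172, 97.64780.
Field (20°×10°, letters A–R): 51.72172/20 → 2 → C, 97.64780/10 → 9 → J; chars CJ.
Square (2°×1°, digits 0–9): 11.72172/2 → 5, 7.64780/1 → 7; chars 57.
Subsquare (5′×2.5′, letters a–x): 1.72172/0.0833333 → 20 → u, 0.64780/0.0416667 → 15 → p; chars up.
Extended square (30″×15″, digits 0–9): 0.05505/0.00833333 → 6, 0.02280/0.00416667 → 5; chars 65.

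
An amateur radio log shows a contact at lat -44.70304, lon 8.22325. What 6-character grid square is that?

JE45ch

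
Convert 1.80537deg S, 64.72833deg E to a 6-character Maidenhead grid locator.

MI28ie

Offset from 180°W / 90°S: lon 244.7283°, lat 88.1946°.
Field: lon ⌊244.7283/20⌋ = 12 → M; lat ⌊88.1946/10⌋ = 8 → I.
Square: lon ⌊4.7283/2⌋ = 2; lat ⌊8.1946/1⌋ = 8.
Subsquare: lon ⌊0.7283/0.0833333⌋ = 8 → i; lat ⌊0.1946/0.0416667⌋ = 4 → e.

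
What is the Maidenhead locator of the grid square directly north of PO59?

Latitude square 9; +1 → 10, wraps to 0, carry into field.
Latitude field O = 14; +1 → 15 = P.
The longitude characters are unchanged.

PP50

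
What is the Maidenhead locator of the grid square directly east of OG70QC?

OG70rc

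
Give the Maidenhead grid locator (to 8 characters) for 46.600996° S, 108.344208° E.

Add 180° to longitude and 90° to latitude: 288.34421, 43.39900.
Field: lon ⌊288.34421/20⌋ = 14 → O; lat ⌊43.39900/10⌋ = 4 → E.
Square: lon ⌊8.34421/2⌋ = 4; lat ⌊3.39900/1⌋ = 3.
Subsquare: lon ⌊0.34421/0.0833333⌋ = 4 → e; lat ⌊0.39900/0.0416667⌋ = 9 → j.
Extended square: lon ⌊0.01087/0.00833333⌋ = 1; lat ⌊0.02400/0.00416667⌋ = 5.

OE43ej15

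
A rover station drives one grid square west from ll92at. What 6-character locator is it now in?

LL82xt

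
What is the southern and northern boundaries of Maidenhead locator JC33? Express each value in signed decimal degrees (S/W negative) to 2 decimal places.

Field J=9, C=2: +9·20° lon, +2·10° lat → SW at lon 0°, lat -70°.
Square 3, 3: +3·2° lon, +3·1° lat → SW at lon 6°, lat -67°.
Cell spans 2° lon × 1° lat.
south -67.00, north -66.00.

-67.00, -66.00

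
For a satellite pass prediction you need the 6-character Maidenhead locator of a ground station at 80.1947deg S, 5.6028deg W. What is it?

IA79et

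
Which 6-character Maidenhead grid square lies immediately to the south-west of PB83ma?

PB82lx

Longitude subsquare m = 12; −1 → 11 = l.
Latitude subsquare a = 0; −1 → -1, wraps to 23 = x, carry into square.
Latitude square 3; −1 → 2.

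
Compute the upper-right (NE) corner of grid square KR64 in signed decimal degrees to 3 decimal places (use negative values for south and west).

Field K=10, R=17: +10·20° lon, +17·10° lat → SW at lon 20°, lat 80°.
Square 6, 4: +6·2° lon, +4·1° lat → SW at lon 32°, lat 84°.
Cell spans 2° lon × 1° lat. NE corner is SW corner plus one full cell.
latitude 85.000, longitude 34.000.

85.000, 34.000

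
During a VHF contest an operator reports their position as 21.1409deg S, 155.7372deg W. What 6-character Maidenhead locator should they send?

Add 180° to longitude and 90° to latitude: 24.2628, 68.8591.
Field: lon ⌊24.2628/20⌋ = 1 → B; lat ⌊68.8591/10⌋ = 6 → G.
Square: lon ⌊4.2628/2⌋ = 2; lat ⌊8.8591/1⌋ = 8.
Subsquare: lon ⌊0.2628/0.0833333⌋ = 3 → d; lat ⌊0.8591/0.0416667⌋ = 20 → u.

BG28du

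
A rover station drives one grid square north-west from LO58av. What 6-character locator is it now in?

LO48xw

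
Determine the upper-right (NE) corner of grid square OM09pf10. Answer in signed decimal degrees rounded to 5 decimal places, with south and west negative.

39.21250, 101.26667

Field O=14, M=12: +14·20° lon, +12·10° lat → SW at lon 100°, lat 30°.
Square 0, 9: +0·2° lon, +9·1° lat → SW at lon 100°, lat 39°.
Subsquare p=15, f=5: +15·0.0833333° lon, +5·0.0416667° lat → SW at lon 101.25°, lat 39.2083°.
Extended square 1, 0: +1·0.00833333° lon, +0·0.00416667° lat → SW at lon 101.258°, lat 39.2083°.
Cell spans 0.00833333° lon × 0.00416667° lat. NE corner is SW corner plus one full cell.
latitude 39.21250, longitude 101.26667.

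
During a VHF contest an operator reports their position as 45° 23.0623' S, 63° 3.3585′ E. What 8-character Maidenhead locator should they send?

ME14mo67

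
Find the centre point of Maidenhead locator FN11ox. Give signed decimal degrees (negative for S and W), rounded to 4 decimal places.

41.9792, -76.7917

Field F=5, N=13: +5·20° lon, +13·10° lat → SW at lon -80°, lat 40°.
Square 1, 1: +1·2° lon, +1·1° lat → SW at lon -78°, lat 41°.
Subsquare o=14, x=23: +14·0.0833333° lon, +23·0.0416667° lat → SW at lon -76.8333°, lat 41.9583°.
Cell spans 0.0833333° lon × 0.0416667° lat. Centre is SW corner plus half of each.
latitude 41.9792, longitude -76.7917.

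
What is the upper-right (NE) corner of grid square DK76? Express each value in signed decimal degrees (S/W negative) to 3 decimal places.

17.000, -104.000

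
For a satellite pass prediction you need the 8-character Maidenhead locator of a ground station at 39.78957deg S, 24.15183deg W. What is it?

HF70wf10

Add 180° to longitude and 90° to latitude: 155.84817, 50.21043.
Field (20°×10°, letters A–R): lon ⌊155.84817/20⌋ = 7 → H; lat ⌊50.21043/10⌋ = 5 → F.
Square (2°×1°, digits 0–9): lon ⌊15.84817/2⌋ = 7; lat ⌊0.21043/1⌋ = 0.
Subsquare (5′×2.5′, letters a–x): lon ⌊1.84817/0.0833333⌋ = 22 → w; lat ⌊0.21043/0.0416667⌋ = 5 → f.
Extended square (30″×15″, digits 0–9): lon ⌊0.01484/0.00833333⌋ = 1; lat ⌊0.00210/0.00416667⌋ = 0.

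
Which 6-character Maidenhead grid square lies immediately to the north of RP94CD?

RP94ce

Latitude subsquare d = 3; +1 → 4 = e.
The longitude characters are unchanged.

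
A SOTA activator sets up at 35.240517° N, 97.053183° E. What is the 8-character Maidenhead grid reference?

NM85mf67

Add 180° to longitude and 90° to latitude: 277.05318, 125.24052.
Field: 277.05318/20 → 13 → N, 125.24052/10 → 12 → M; chars NM.
Square: 17.05318/2 → 8, 5.24052/1 → 5; chars 85.
Subsquare: 1.05318/0.0833333 → 12 → m, 0.24052/0.0416667 → 5 → f; chars mf.
Extended square: 0.05318/0.00833333 → 6, 0.03218/0.00416667 → 7; chars 67.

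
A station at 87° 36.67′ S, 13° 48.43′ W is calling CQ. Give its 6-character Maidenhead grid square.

IA32cj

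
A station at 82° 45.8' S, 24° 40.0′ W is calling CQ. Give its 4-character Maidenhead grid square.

Shift to the Maidenhead origin (180°W, 90°S): lon 155.33, lat 7.24.
Field (20°×10°, letters A–R): 155.33/20 → 7 → H, 7.24/10 → 0 → A; chars HA.
Square (2°×1°, digits 0–9): 15.33/2 → 7, 7.24/1 → 7; chars 77.

HA77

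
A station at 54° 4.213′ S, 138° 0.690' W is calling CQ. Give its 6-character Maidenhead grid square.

Shift to the Maidenhead origin (180°W, 90°S): lon 41.9885, lat 35.9298.
Field: 41.9885/20 → 2 → C, 35.9298/10 → 3 → D; chars CD.
Square: 1.9885/2 → 0, 5.9298/1 → 5; chars 05.
Subsquare: 1.9885/0.0833333 → 23 → x, 0.9298/0.0416667 → 22 → w; chars xw.

CD05xw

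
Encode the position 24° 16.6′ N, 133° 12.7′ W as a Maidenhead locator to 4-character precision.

Shift to the Maidenhead origin (180°W, 90°S): lon 46.79, lat 114.28.
Field (20°×10°, letters A–R): lon ⌊46.79/20⌋ = 2 → C; lat ⌊114.28/10⌋ = 11 → L.
Square (2°×1°, digits 0–9): lon ⌊6.79/2⌋ = 3; lat ⌊4.28/1⌋ = 4.

CL34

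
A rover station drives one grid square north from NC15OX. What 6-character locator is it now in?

NC16oa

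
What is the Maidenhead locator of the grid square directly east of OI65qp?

Longitude subsquare q = 16; +1 → 17 = r.
The latitude characters are unchanged.

OI65rp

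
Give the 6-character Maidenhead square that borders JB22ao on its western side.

Longitude subsquare a = 0; −1 → -1, wraps to 23 = x, carry into square.
Longitude square 2; −1 → 1.
The latitude characters are unchanged.

JB12xo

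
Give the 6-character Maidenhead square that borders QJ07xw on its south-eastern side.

QJ17av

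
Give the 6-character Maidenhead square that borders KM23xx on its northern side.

Latitude subsquare x = 23; +1 → 24, wraps to 0 = a, carry into square.
Latitude square 3; +1 → 4.
The longitude characters are unchanged.

KM24xa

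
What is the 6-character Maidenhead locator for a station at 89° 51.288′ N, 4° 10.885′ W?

IR79vu

Add 180° to longitude and 90° to latitude: 175.8186, 179.8548.
Field: lon ⌊175.8186/20⌋ = 8 → I; lat ⌊179.8548/10⌋ = 17 → R.
Square: lon ⌊15.8186/2⌋ = 7; lat ⌊9.8548/1⌋ = 9.
Subsquare: lon ⌊1.8186/0.0833333⌋ = 21 → v; lat ⌊0.8548/0.0416667⌋ = 20 → u.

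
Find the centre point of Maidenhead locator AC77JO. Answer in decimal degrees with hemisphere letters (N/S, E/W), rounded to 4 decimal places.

62.3958° S, 165.2083° W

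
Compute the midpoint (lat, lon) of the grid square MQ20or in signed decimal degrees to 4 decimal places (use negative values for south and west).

70.7292, 65.2083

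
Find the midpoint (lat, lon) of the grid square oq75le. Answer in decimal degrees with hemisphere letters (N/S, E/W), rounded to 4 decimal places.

75.1875° N, 114.9583° E

Field O=14, Q=16: +14·20° lon, +16·10° lat → SW at lon 100°, lat 70°.
Square 7, 5: +7·2° lon, +5·1° lat → SW at lon 114°, lat 75°.
Subsquare l=11, e=4: +11·0.0833333° lon, +4·0.0416667° lat → SW at lon 114.917°, lat 75.1667°.
Cell spans 0.0833333° lon × 0.0416667° lat. Centre is SW corner plus half of each.
latitude 75.1875° N, longitude 114.9583° E.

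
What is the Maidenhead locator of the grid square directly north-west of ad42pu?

Longitude subsquare p = 15; −1 → 14 = o.
Latitude subsquare u = 20; +1 → 21 = v.

AD42ov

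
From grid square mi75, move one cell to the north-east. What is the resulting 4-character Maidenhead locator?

MI86

Longitude square 7; +1 → 8.
Latitude square 5; +1 → 6.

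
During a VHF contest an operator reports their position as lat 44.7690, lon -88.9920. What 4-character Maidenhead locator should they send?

EN54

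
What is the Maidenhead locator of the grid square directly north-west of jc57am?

Longitude subsquare a = 0; −1 → -1, wraps to 23 = x, carry into square.
Longitude square 5; −1 → 4.
Latitude subsquare m = 12; +1 → 13 = n.

JC47xn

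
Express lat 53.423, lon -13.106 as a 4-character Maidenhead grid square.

Shift to the Maidenhead origin (180°W, 90°S): lon 166.89, lat 143.42.
Field (20°×10°, letters A–R): lon ⌊166.89/20⌋ = 8 → I; lat ⌊143.42/10⌋ = 14 → O.
Square (2°×1°, digits 0–9): lon ⌊6.89/2⌋ = 3; lat ⌊3.42/1⌋ = 3.

IO33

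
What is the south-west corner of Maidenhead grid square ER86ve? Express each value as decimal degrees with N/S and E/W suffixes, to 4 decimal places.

Field E=4, R=17: +4·20° lon, +17·10° lat → SW at lon -100°, lat 80°.
Square 8, 6: +8·2° lon, +6·1° lat → SW at lon -84°, lat 86°.
Subsquare v=21, e=4: +21·0.0833333° lon, +4·0.0416667° lat → SW at lon -82.25°, lat 86.1667°.
latitude 86.1667° N, longitude 82.2500° W.

86.1667° N, 82.2500° W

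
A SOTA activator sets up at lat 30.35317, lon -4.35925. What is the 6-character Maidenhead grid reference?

IM70ti

Offset from 180°W / 90°S: lon 175.6407°, lat 120.3532°.
Field: lon ⌊175.6407/20⌋ = 8 → I; lat ⌊120.3532/10⌋ = 12 → M.
Square: lon ⌊15.6407/2⌋ = 7; lat ⌊0.3532/1⌋ = 0.
Subsquare: lon ⌊1.6407/0.0833333⌋ = 19 → t; lat ⌊0.3532/0.0416667⌋ = 8 → i.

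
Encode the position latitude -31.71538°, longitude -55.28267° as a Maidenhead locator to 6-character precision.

GF28ig

Add 180° to longitude and 90° to latitude: 124.7173, 58.2846.
Field: 124.7173/20 → 6 → G, 58.2846/10 → 5 → F; chars GF.
Square: 4.7173/2 → 2, 8.2846/1 → 8; chars 28.
Subsquare: 0.7173/0.0833333 → 8 → i, 0.2846/0.0416667 → 6 → g; chars ig.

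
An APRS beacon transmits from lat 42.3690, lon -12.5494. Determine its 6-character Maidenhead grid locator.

Add 180° to longitude and 90° to latitude: 167.4506, 132.3690.
Field: 167.4506/20 → 8 → I, 132.3690/10 → 13 → N; chars IN.
Square: 7.4506/2 → 3, 2.3690/1 → 2; chars 32.
Subsquare: 1.4506/0.0833333 → 17 → r, 0.3690/0.0416667 → 8 → i; chars ri.

IN32ri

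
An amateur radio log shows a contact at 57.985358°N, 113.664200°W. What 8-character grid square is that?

Add 180° to longitude and 90° to latitude: 66.33580, 147.98536.
Field (20°×10°, letters A–R): lon ⌊66.33580/20⌋ = 3 → D; lat ⌊147.98536/10⌋ = 14 → O.
Square (2°×1°, digits 0–9): lon ⌊6.33580/2⌋ = 3; lat ⌊7.98536/1⌋ = 7.
Subsquare (5′×2.5′, letters a–x): lon ⌊0.33580/0.0833333⌋ = 4 → e; lat ⌊0.98536/0.0416667⌋ = 23 → x.
Extended square (30″×15″, digits 0–9): lon ⌊0.00247/0.00833333⌋ = 0; lat ⌊0.02702/0.00416667⌋ = 6.

DO37ex06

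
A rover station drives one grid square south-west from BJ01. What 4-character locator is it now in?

Longitude square 0; −1 → -1, wraps to 9, carry into field.
Longitude field B = 1; −1 → 0 = A.
Latitude square 1; −1 → 0.

AJ90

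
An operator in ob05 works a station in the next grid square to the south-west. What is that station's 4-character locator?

NB94

Longitude square 0; −1 → -1, wraps to 9, carry into field.
Longitude field O = 14; −1 → 13 = N.
Latitude square 5; −1 → 4.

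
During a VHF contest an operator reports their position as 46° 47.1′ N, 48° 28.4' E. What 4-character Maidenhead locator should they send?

Shift to the Maidenhead origin (180°W, 90°S): lon 228.47, lat 136.78.
Field: lon ⌊228.47/20⌋ = 11 → L; lat ⌊136.78/10⌋ = 13 → N.
Square: lon ⌊8.47/2⌋ = 4; lat ⌊6.78/1⌋ = 6.

LN46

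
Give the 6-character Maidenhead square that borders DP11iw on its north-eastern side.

DP11jx

Longitude subsquare i = 8; +1 → 9 = j.
Latitude subsquare w = 22; +1 → 23 = x.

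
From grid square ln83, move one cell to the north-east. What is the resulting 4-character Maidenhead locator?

LN94

Longitude square 8; +1 → 9.
Latitude square 3; +1 → 4.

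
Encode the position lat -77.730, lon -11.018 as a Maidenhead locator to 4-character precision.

Shift to the Maidenhead origin (180°W, 90°S): lon 168.98, lat 12.27.
Field: 168.98/20 → 8 → I, 12.27/10 → 1 → B; chars IB.
Square: 8.98/2 → 4, 2.27/1 → 2; chars 42.

IB42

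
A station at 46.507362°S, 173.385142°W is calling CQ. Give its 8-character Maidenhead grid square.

Add 180° to longitude and 90° to latitude: 6.61486, 43.49264.
Field: lon ⌊6.61486/20⌋ = 0 → A; lat ⌊43.49264/10⌋ = 4 → E.
Square: lon ⌊6.61486/2⌋ = 3; lat ⌊3.49264/1⌋ = 3.
Subsquare: lon ⌊0.61486/0.0833333⌋ = 7 → h; lat ⌊0.49264/0.0416667⌋ = 11 → l.
Extended square: lon ⌊0.03152/0.00833333⌋ = 3; lat ⌊0.03430/0.00416667⌋ = 8.

AE33hl38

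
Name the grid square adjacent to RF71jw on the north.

RF71jx

Latitude subsquare w = 22; +1 → 23 = x.
The longitude characters are unchanged.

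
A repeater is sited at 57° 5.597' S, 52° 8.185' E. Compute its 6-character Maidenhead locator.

LD62bv

Offset from 180°W / 90°S: lon 232.1364°, lat 32.9067°.
Field: lon ⌊232.1364/20⌋ = 11 → L; lat ⌊32.9067/10⌋ = 3 → D.
Square: lon ⌊12.1364/2⌋ = 6; lat ⌊2.9067/1⌋ = 2.
Subsquare: lon ⌊0.1364/0.0833333⌋ = 1 → b; lat ⌊0.9067/0.0416667⌋ = 21 → v.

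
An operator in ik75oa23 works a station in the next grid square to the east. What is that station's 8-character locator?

Longitude extended square 2; +1 → 3.
The latitude characters are unchanged.

IK75oa33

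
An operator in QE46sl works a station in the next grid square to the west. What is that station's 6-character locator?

QE46rl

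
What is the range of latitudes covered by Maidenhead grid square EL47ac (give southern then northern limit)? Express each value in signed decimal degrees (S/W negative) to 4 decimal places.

Field E=4, L=11: +4·20° lon, +11·10° lat → SW at lon -100°, lat 20°.
Square 4, 7: +4·2° lon, +7·1° lat → SW at lon -92°, lat 27°.
Subsquare a=0, c=2: +0·0.0833333° lon, +2·0.0416667° lat → SW at lon -92°, lat 27.0833°.
Cell spans 0.0833333° lon × 0.0416667° lat.
south 27.0833, north 27.1250.

27.0833, 27.1250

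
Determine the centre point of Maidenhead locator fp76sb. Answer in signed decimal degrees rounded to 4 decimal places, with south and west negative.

66.0625, -64.4583

Field F=5, P=15: +5·20° lon, +15·10° lat → SW at lon -80°, lat 60°.
Square 7, 6: +7·2° lon, +6·1° lat → SW at lon -66°, lat 66°.
Subsquare s=18, b=1: +18·0.0833333° lon, +1·0.0416667° lat → SW at lon -64.5°, lat 66.0417°.
Cell spans 0.0833333° lon × 0.0416667° lat. Centre is SW corner plus half of each.
latitude 66.0625, longitude -64.4583.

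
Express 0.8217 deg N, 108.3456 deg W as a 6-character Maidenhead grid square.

Add 180° to longitude and 90° to latitude: 71.6544, 90.8217.
Field: lon ⌊71.6544/20⌋ = 3 → D; lat ⌊90.8217/10⌋ = 9 → J.
Square: lon ⌊11.6544/2⌋ = 5; lat ⌊0.8217/1⌋ = 0.
Subsquare: lon ⌊1.6544/0.0833333⌋ = 19 → t; lat ⌊0.8217/0.0416667⌋ = 19 → t.

DJ50tt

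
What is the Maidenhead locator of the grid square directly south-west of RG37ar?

Longitude subsquare a = 0; −1 → -1, wraps to 23 = x, carry into square.
Longitude square 3; −1 → 2.
Latitude subsquare r = 17; −1 → 16 = q.

RG27xq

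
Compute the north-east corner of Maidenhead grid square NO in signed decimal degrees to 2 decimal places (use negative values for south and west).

60.00, 100.00

Field N=13, O=14: +13·20° lon, +14·10° lat → SW at lon 80°, lat 50°.
Cell spans 20° lon × 10° lat. NE corner is SW corner plus one full cell.
latitude 60.00, longitude 100.00.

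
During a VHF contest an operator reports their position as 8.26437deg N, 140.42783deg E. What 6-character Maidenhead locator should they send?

Add 180° to longitude and 90° to latitude: 320.4278, 98.2644.
Field: lon ⌊320.4278/20⌋ = 16 → Q; lat ⌊98.2644/10⌋ = 9 → J.
Square: lon ⌊0.4278/2⌋ = 0; lat ⌊8.2644/1⌋ = 8.
Subsquare: lon ⌊0.4278/0.0833333⌋ = 5 → f; lat ⌊0.2644/0.0416667⌋ = 6 → g.

QJ08fg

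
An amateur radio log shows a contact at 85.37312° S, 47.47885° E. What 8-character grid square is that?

LA34rp70

Shift to the Maidenhead origin (180°W, 90°S): lon 227.47885, lat 4.62688.
Field: lon ⌊227.47885/20⌋ = 11 → L; lat ⌊4.62688/10⌋ = 0 → A.
Square: lon ⌊7.47885/2⌋ = 3; lat ⌊4.62688/1⌋ = 4.
Subsquare: lon ⌊1.47885/0.0833333⌋ = 17 → r; lat ⌊0.62688/0.0416667⌋ = 15 → p.
Extended square: lon ⌊0.06218/0.00833333⌋ = 7; lat ⌊0.00188/0.00416667⌋ = 0.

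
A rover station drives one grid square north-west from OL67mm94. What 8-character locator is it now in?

OL67mm85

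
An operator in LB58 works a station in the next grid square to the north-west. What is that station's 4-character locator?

LB49

Longitude square 5; −1 → 4.
Latitude square 8; +1 → 9.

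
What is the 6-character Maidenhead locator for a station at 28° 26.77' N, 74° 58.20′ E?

ML78lk

Offset from 180°W / 90°S: lon 254.9700°, lat 118.4462°.
Field (20°×10°, letters A–R): 254.9700/20 → 12 → M, 118.4462/10 → 11 → L; chars ML.
Square (2°×1°, digits 0–9): 14.9700/2 → 7, 8.4462/1 → 8; chars 78.
Subsquare (5′×2.5′, letters a–x): 0.9700/0.0833333 → 11 → l, 0.4462/0.0416667 → 10 → k; chars lk.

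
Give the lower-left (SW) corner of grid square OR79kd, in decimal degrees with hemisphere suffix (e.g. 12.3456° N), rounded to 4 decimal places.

89.1250° N, 114.8333° E

Field O=14, R=17: +14·20° lon, +17·10° lat → SW at lon 100°, lat 80°.
Square 7, 9: +7·2° lon, +9·1° lat → SW at lon 114°, lat 89°.
Subsquare k=10, d=3: +10·0.0833333° lon, +3·0.0416667° lat → SW at lon 114.833°, lat 89.125°.
latitude 89.1250° N, longitude 114.8333° E.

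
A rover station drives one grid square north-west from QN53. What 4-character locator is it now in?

QN44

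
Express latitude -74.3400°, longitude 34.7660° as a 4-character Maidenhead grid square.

KB75

Add 180° to longitude and 90° to latitude: 214.77, 15.66.
Field: lon ⌊214.77/20⌋ = 10 → K; lat ⌊15.66/10⌋ = 1 → B.
Square: lon ⌊14.77/2⌋ = 7; lat ⌊5.66/1⌋ = 5.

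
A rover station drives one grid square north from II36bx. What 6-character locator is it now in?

Latitude subsquare x = 23; +1 → 24, wraps to 0 = a, carry into square.
Latitude square 6; +1 → 7.
The longitude characters are unchanged.

II37ba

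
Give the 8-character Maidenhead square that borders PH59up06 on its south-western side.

Longitude extended square 0; −1 → -1, wraps to 9, carry into subsquare.
Longitude subsquare u = 20; −1 → 19 = t.
Latitude extended square 6; −1 → 5.

PH59tp95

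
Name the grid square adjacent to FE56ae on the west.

Longitude subsquare a = 0; −1 → -1, wraps to 23 = x, carry into square.
Longitude square 5; −1 → 4.
The latitude characters are unchanged.

FE46xe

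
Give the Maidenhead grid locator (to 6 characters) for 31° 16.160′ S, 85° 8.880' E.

Offset from 180°W / 90°S: lon 265.1480°, lat 58.7307°.
Field (20°×10°, letters A–R): 265.1480/20 → 13 → N, 58.7307/10 → 5 → F; chars NF.
Square (2°×1°, digits 0–9): 5.1480/2 → 2, 8.7307/1 → 8; chars 28.
Subsquare (5′×2.5′, letters a–x): 1.1480/0.0833333 → 13 → n, 0.7307/0.0416667 → 17 → r; chars nr.

NF28nr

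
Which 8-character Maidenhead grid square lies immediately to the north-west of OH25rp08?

OH25qp99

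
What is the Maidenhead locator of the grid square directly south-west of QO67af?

Longitude subsquare a = 0; −1 → -1, wraps to 23 = x, carry into square.
Longitude square 6; −1 → 5.
Latitude subsquare f = 5; −1 → 4 = e.

QO57xe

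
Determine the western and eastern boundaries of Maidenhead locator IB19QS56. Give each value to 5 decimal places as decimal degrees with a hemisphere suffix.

16.62500° W, 16.61667° W

Field I=8, B=1: +8·20° lon, +1·10° lat → SW at lon -20°, lat -80°.
Square 1, 9: +1·2° lon, +9·1° lat → SW at lon -18°, lat -71°.
Subsquare q=16, s=18: +16·0.0833333° lon, +18·0.0416667° lat → SW at lon -16.6667°, lat -70.25°.
Extended square 5, 6: +5·0.00833333° lon, +6·0.00416667° lat → SW at lon -16.625°, lat -70.225°.
Cell spans 0.00833333° lon × 0.00416667° lat.
west 16.62500° W, east 16.61667° W.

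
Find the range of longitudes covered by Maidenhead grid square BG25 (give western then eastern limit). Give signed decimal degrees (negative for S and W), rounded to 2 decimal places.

-156.00, -154.00

Field B=1, G=6: +1·20° lon, +6·10° lat → SW at lon -160°, lat -30°.
Square 2, 5: +2·2° lon, +5·1° lat → SW at lon -156°, lat -25°.
Cell spans 2° lon × 1° lat.
west -156.00, east -154.00.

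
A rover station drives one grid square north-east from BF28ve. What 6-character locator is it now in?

BF28wf

Longitude subsquare v = 21; +1 → 22 = w.
Latitude subsquare e = 4; +1 → 5 = f.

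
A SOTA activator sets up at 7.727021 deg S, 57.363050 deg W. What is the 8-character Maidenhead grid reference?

GI12hg65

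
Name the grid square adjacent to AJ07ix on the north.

AJ08ia

Latitude subsquare x = 23; +1 → 24, wraps to 0 = a, carry into square.
Latitude square 7; +1 → 8.
The longitude characters are unchanged.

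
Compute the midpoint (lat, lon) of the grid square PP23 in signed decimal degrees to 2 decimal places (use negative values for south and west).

63.50, 125.00

Field P=15, P=15: +15·20° lon, +15·10° lat → SW at lon 120°, lat 60°.
Square 2, 3: +2·2° lon, +3·1° lat → SW at lon 124°, lat 63°.
Cell spans 2° lon × 1° lat. Centre is SW corner plus half of each.
latitude 63.50, longitude 125.00.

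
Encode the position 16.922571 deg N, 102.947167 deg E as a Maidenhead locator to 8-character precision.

Shift to the Maidenhead origin (180°W, 90°S): lon 282.94717, lat 106.92257.
Field: lon ⌊282.94717/20⌋ = 14 → O; lat ⌊106.92257/10⌋ = 10 → K.
Square: lon ⌊2.94717/2⌋ = 1; lat ⌊6.92257/1⌋ = 6.
Subsquare: lon ⌊0.94717/0.0833333⌋ = 11 → l; lat ⌊0.92257/0.0416667⌋ = 22 → w.
Extended square: lon ⌊0.03050/0.00833333⌋ = 3; lat ⌊0.00590/0.00416667⌋ = 1.

OK16lw31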